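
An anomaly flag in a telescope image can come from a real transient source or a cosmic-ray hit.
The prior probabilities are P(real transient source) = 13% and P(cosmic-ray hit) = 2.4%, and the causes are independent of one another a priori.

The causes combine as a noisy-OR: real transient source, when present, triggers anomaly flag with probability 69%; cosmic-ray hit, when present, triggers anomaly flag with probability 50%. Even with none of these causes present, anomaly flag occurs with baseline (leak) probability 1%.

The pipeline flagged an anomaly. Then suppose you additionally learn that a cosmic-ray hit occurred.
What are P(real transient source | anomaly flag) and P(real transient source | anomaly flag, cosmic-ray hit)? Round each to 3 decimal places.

Under noisy-OR, P(anomaly flag | causes) = 1 − (1−0.01)·∏(1−qᵢ) over the active causes.
By total probability over the 4 (real transient source, cosmic-ray hit) configurations:
  P(anomaly flag) = 0.01*0.87*0.976 + 0.505*0.87*0.024 + 0.6931*0.13*0.976 + 0.84655*0.13*0.024
        = 0.008491 + 0.010544 + 0.087941 + 0.002641 = 0.109617
Configurations with real transient source contribute 0.090582, so
  P(real transient source | anomaly flag) = 0.090582 / 0.109617 ≈ 0.826

With the extra evidence:
Sum P(anomaly flag|·) weighted by the priors over both values of real transient source:
  P(anomaly flag | cosmic-ray hit) = 0.505·0.87 + 0.84655·0.13
        = 0.439350 + 0.110052 = 0.549402
The terms with real transient source present sum to 0.110052, so
  P(real transient source | anomaly flag, cosmic-ray hit) = 0.110052 / 0.549402 ≈ 0.200

P(real transient source | anomaly flag) ≈ 0.826; P(real transient source | anomaly flag, cosmic-ray hit) ≈ 0.200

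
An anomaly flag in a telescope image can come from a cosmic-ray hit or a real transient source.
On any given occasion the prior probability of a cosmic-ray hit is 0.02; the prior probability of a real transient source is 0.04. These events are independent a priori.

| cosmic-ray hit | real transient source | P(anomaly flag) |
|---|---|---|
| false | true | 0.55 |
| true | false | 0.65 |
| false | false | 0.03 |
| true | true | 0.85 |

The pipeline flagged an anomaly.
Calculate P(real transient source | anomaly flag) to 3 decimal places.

P(real transient source | anomaly flag) ≈ 0.353

Numerator (weight on configurations with real transient source): 0.021560 + 0.000680 = 0.022240
Normalizer over all consistent configurations: 0.03×0.98×0.96 + 0.55×0.98×0.04 + 0.65×0.02×0.96 + 0.85×0.02×0.04 = 0.062944
Posterior = 0.022240 / 0.062944 ≈ 0.353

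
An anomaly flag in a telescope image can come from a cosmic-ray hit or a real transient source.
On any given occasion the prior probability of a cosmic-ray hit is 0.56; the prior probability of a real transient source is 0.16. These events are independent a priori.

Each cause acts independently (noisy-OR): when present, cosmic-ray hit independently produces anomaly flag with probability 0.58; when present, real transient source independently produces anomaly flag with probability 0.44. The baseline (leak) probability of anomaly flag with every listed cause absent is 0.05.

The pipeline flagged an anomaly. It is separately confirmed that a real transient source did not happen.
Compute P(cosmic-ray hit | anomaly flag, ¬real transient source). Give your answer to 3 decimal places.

P(cosmic-ray hit | anomaly flag, ¬real transient source) ≈ 0.939

Under noisy-OR, P(anomaly flag | causes) = 1 − (1−0.05)·∏(1−qᵢ) over the active causes.
P(anomaly flag | ¬real transient source) = 0.05·0.44 + 0.601·0.56 = 0.022000 + 0.336560 = 0.358560
Of this, 0.336560 comes from 0.601·0.56 (the cosmic-ray hit=true cases).
P(cosmic-ray hit | anomaly flag, ¬real transient source) = 0.336560 / 0.358560 ≈ 0.939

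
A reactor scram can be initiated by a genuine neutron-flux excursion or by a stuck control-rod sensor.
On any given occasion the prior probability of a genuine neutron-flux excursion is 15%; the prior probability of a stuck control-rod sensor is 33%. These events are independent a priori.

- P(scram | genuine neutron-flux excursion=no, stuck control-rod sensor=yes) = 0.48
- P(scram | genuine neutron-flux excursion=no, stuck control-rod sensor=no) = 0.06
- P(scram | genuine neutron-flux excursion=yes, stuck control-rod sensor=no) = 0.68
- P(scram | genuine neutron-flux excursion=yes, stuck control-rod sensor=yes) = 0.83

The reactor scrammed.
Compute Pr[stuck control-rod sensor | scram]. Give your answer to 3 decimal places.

Pr[stuck control-rod sensor | scram] ≈ 0.632

P(scram) = 0.06*0.85*0.67 + 0.48*0.85*0.33 + 0.68*0.15*0.67 + 0.83*0.15*0.33 = 0.034170 + 0.134640 + 0.068340 + 0.041085 = 0.278235
Restricting to configurations with stuck control-rod sensor present: 0.134640 + 0.041085 = 0.175725.
Hence the posterior is 0.175725/0.278235 ≈ 0.632.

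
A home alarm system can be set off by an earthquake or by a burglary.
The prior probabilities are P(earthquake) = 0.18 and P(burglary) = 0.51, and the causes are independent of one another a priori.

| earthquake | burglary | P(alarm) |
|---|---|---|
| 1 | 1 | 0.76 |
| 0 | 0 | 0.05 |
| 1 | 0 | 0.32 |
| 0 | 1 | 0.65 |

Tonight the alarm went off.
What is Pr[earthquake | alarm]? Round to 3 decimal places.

Pr[earthquake | alarm] ≈ 0.251

By total probability over the 4 (earthquake, burglary) configurations:
  P(alarm) = 0.05·0.82·0.49 + 0.65·0.82·0.51 + 0.32·0.18·0.49 + 0.76·0.18·0.51
        = 0.020090 + 0.271830 + 0.028224 + 0.069768 = 0.389912
Keeping only the earthquake-present terms gives 0.097992, so
  P(earthquake | alarm) = 0.097992 / 0.389912 ≈ 0.251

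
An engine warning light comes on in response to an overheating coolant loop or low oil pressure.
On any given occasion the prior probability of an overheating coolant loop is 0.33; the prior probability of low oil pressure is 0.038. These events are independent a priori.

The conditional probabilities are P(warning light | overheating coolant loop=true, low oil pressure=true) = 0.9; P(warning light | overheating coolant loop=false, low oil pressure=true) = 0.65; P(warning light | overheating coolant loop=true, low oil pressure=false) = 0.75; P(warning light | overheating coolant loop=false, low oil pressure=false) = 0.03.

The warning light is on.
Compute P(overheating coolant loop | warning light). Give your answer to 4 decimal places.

P(warning light) = 0.03*0.67*0.962 + 0.65*0.67*0.038 + 0.75*0.33*0.962 + 0.9*0.33*0.038 = 0.019336 + 0.016549 + 0.238095 + 0.011286 = 0.285266
Restricting to configurations with overheating coolant loop present: 0.238095 + 0.011286 = 0.249381.
P(overheating coolant loop | warning light) = 0.249381 / 0.285266 ≈ 0.8742

P(overheating coolant loop | warning light) ≈ 0.8742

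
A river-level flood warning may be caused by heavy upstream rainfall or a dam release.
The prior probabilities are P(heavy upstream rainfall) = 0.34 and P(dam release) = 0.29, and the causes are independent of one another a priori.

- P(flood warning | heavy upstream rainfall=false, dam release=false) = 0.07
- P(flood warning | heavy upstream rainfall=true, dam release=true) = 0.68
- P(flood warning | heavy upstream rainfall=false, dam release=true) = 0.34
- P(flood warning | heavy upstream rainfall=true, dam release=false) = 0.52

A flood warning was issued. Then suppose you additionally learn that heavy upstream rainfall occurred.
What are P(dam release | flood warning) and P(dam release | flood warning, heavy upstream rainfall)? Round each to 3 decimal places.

P(flood warning) = 0.07*0.66*0.71 + 0.34*0.66*0.29 + 0.52*0.34*0.71 + 0.68*0.34*0.29 = 0.032802 + 0.065076 + 0.125528 + 0.067048 = 0.290454
Of this, 0.132124 comes from 0.065076 + 0.067048 (the dam release=true cases).
So P(dam release | flood warning) = 0.132124/0.290454 ≈ 0.455.

With the extra evidence:
Enumerate both values of dam release and weight by the priors:
  P(flood warning | heavy upstream rainfall) = 0.52·0.71 + 0.68·0.29
        = 0.369200 + 0.197200 = 0.566400
Keeping only the dam release-present terms gives 0.197200, so
  P(dam release | flood warning, heavy upstream rainfall) = 0.197200 / 0.566400 ≈ 0.348

P(dam release | flood warning) ≈ 0.455; P(dam release | flood warning, heavy upstream rainfall) ≈ 0.348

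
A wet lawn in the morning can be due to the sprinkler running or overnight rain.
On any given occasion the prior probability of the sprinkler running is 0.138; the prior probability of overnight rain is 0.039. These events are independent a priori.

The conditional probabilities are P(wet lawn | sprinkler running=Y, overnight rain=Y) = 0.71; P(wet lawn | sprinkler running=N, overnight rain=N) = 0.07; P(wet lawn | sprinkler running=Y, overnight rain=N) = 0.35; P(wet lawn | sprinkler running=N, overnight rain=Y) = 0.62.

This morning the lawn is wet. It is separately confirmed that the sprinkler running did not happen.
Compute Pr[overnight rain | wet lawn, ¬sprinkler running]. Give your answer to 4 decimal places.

For the numerator, keep only overnight rain=true terms: 0.62·0.039 = 0.024180
Normalizer over all consistent configurations: 0.07·0.961 + 0.62·0.039 = 0.091450
Posterior = 0.024180 / 0.091450 ≈ 0.2644

Pr[overnight rain | wet lawn, ¬sprinkler running] ≈ 0.2644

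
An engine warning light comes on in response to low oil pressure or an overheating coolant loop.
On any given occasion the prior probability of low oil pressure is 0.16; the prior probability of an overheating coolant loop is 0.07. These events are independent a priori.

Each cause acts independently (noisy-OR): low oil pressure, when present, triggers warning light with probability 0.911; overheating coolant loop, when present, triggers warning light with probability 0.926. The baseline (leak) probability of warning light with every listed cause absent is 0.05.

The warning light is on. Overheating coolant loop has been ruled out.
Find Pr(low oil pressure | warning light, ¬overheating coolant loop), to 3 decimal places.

Pr(low oil pressure | warning light, ¬overheating coolant loop) ≈ 0.777

Under noisy-OR, P(warning light | causes) = 1 − (1−0.05)·∏(1−qᵢ) over the active causes.
P(warning light | ¬overheating coolant loop) = 0.05*0.84 + 0.91545*0.16 = 0.042000 + 0.146472 = 0.188472
Restricting to configurations with low oil pressure present: 0.91545*0.16 = 0.146472.
P(low oil pressure | warning light, ¬overheating coolant loop) = 0.146472 / 0.188472 ≈ 0.777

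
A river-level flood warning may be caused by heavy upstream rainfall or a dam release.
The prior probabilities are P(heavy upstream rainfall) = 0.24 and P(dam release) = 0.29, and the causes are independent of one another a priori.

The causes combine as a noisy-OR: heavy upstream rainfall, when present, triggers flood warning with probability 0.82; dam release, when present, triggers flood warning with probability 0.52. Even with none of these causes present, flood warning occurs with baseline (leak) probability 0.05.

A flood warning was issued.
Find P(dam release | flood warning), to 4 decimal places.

P(dam release | flood warning) ≈ 0.5221

Under noisy-OR, P(flood warning | causes) = 1 − (1−0.05)·∏(1−qᵢ) over the active causes.
P(flood warning) = 0.05×0.76×0.71 + 0.544×0.76×0.29 + 0.829×0.24×0.71 + 0.91792×0.24×0.29 = 0.026980 + 0.119898 + 0.141262 + 0.063887 = 0.352027
Of this, 0.183785 comes from 0.119898 + 0.063887 (the dam release=true cases).
Hence the posterior is 0.183785/0.352027 ≈ 0.5221.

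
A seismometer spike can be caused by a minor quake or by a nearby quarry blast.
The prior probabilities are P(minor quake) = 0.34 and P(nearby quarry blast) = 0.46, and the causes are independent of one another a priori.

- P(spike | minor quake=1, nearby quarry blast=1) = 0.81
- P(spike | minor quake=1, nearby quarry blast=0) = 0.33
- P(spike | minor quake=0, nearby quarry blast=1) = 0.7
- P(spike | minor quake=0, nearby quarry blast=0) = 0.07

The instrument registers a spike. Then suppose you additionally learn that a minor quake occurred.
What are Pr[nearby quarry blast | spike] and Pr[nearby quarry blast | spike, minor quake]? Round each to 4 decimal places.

Pr[nearby quarry blast | spike] ≈ 0.7986; Pr[nearby quarry blast | spike, minor quake] ≈ 0.6765

By total probability over the 4 (minor quake, nearby quarry blast) configurations:
  P(spike) = 0.07×0.66×0.54 + 0.7×0.66×0.46 + 0.33×0.34×0.54 + 0.81×0.34×0.46
        = 0.024948 + 0.212520 + 0.060588 + 0.126684 = 0.424740
The terms with nearby quarry blast present sum to 0.339204, so
  P(nearby quarry blast | spike) = 0.339204 / 0.424740 ≈ 0.7986

Now also conditioning on minor quake=true:
For the numerator, keep only nearby quarry blast=true terms: 0.81×0.46 = 0.372600
The normalizing constant is 0.33×0.54 + 0.81×0.46 = 0.550800
P(nearby quarry blast | spike, minor quake) = 0.372600/0.550800 ≈ 0.6765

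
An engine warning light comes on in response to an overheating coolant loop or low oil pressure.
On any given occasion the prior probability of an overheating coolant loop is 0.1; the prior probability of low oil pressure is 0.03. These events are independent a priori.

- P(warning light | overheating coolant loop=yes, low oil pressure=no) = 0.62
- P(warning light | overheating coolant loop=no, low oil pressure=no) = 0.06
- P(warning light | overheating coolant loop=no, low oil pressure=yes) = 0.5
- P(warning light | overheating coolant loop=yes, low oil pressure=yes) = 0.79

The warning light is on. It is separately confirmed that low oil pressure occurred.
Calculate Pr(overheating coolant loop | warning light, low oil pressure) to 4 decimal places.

Weight on overheating coolant loop=true, given the evidence: 0.79*0.1 = 0.079000
Normalizer over all consistent configurations: 0.5*0.9 + 0.79*0.1 = 0.529000
Posterior = 0.079000 / 0.529000 ≈ 0.1493

Pr(overheating coolant loop | warning light, low oil pressure) ≈ 0.1493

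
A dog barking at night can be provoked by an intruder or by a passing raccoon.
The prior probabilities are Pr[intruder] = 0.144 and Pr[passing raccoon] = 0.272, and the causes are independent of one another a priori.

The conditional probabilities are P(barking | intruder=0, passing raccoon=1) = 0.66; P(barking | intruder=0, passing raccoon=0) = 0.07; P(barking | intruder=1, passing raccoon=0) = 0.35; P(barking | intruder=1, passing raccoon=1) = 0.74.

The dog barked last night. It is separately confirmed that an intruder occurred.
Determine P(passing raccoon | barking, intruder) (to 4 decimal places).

Enumerate both values of passing raccoon and weight by the priors:
  P(barking | intruder) = 0.35×0.728 + 0.74×0.272
        = 0.254800 + 0.201280 = 0.456080
Configurations with passing raccoon contribute 0.201280, so
  P(passing raccoon | barking, intruder) = 0.201280 / 0.456080 ≈ 0.4413

P(passing raccoon | barking, intruder) ≈ 0.4413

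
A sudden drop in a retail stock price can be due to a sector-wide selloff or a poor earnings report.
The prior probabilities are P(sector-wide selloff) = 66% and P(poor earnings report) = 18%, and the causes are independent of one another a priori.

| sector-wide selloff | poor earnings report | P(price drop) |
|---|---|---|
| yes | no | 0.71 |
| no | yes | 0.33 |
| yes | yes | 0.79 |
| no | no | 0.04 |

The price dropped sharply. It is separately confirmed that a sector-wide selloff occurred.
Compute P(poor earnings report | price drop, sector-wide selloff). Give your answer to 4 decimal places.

P(poor earnings report | price drop, sector-wide selloff) ≈ 0.1963

Enumerate both values of poor earnings report and weight by the priors:
  P(price drop | sector-wide selloff) = 0.71*0.82 + 0.79*0.18
        = 0.582200 + 0.142200 = 0.724400
The terms with poor earnings report present sum to 0.142200, so
  P(poor earnings report | price drop, sector-wide selloff) = 0.142200 / 0.724400 ≈ 0.1963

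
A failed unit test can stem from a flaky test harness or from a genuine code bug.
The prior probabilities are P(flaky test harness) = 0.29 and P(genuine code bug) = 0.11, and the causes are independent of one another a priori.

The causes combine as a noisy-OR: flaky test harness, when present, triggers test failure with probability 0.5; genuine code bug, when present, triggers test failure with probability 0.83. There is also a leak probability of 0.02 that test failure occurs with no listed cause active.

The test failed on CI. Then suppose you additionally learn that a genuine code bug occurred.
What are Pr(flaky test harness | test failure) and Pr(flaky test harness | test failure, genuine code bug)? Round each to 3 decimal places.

Under noisy-OR, P(test failure | causes) = 1 − (1−0.02)·∏(1−qᵢ) over the active causes.
Numerator (weight on configurations with flaky test harness): 0.131631 + 0.029243 = 0.160874
The normalizing constant is 0.02·0.71·0.89 + 0.8334·0.71·0.11 + 0.51·0.29·0.89 + 0.9167·0.29·0.11 = 0.238601
P(flaky test harness | test failure) = 0.160874/0.238601 ≈ 0.674

Now also conditioning on genuine code bug=true:
Weight on flaky test harness=true, given the evidence: 0.9167×0.29 = 0.265843
The normalizing constant is 0.8334×0.71 + 0.9167×0.29 = 0.857557
P(flaky test harness | test failure, genuine code bug) = 0.265843/0.857557 ≈ 0.310

Pr(flaky test harness | test failure) ≈ 0.674; Pr(flaky test harness | test failure, genuine code bug) ≈ 0.310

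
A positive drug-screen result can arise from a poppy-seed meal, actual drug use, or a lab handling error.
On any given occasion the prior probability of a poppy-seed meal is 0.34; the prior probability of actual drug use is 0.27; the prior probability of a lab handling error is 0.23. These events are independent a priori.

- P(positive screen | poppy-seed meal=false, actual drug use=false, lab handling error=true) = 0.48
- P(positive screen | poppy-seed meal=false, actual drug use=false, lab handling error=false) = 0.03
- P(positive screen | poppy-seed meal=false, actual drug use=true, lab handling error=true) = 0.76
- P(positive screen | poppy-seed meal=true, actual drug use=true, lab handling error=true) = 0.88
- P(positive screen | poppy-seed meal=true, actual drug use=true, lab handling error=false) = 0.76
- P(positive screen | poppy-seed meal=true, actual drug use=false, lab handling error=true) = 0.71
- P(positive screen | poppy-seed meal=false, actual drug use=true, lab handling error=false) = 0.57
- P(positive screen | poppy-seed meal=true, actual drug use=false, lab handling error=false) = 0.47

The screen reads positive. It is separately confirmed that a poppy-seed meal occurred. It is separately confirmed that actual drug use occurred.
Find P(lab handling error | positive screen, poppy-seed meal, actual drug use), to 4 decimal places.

P(lab handling error | positive screen, poppy-seed meal, actual drug use) ≈ 0.2570

Sum P(positive screen|·) weighted by the priors over both values of lab handling error:
  P(positive screen | poppy-seed meal, actual drug use) = 0.76·0.77 + 0.88·0.23
        = 0.585200 + 0.202400 = 0.787600
The terms with lab handling error present sum to 0.202400, so
  P(lab handling error | positive screen, poppy-seed meal, actual drug use) = 0.202400 / 0.787600 ≈ 0.2570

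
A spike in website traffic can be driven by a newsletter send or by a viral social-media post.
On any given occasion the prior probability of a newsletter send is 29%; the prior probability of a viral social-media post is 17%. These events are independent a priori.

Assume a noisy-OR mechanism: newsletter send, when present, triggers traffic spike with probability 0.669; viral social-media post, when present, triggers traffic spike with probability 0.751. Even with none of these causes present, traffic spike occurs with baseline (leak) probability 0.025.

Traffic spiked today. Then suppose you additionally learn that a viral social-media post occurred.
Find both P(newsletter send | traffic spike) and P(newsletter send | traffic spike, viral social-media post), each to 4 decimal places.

Under noisy-OR, P(traffic spike | causes) = 1 − (1−0.025)·∏(1−qᵢ) over the active causes.
Weight on newsletter send=true, given the evidence: 0.163020 + 0.045338 = 0.208358
Normalizer over all consistent configurations: 0.025×0.71×0.83 + 0.757225×0.71×0.17 + 0.677275×0.29×0.83 + 0.919641×0.29×0.17 = 0.314487
P(newsletter send | traffic spike) = 0.208358/0.314487 ≈ 0.6625

Now also conditioning on viral social-media post=true:
For the numerator, keep only newsletter send=true terms: 0.919641*0.29 = 0.266696
The normalizing constant is 0.757225*0.71 + 0.919641*0.29 = 0.804326
P(newsletter send | traffic spike, viral social-media post) = 0.266696/0.804326 ≈ 0.3316
— viral social-media post explains away the evidence for newsletter send.

P(newsletter send | traffic spike) ≈ 0.6625; P(newsletter send | traffic spike, viral social-media post) ≈ 0.3316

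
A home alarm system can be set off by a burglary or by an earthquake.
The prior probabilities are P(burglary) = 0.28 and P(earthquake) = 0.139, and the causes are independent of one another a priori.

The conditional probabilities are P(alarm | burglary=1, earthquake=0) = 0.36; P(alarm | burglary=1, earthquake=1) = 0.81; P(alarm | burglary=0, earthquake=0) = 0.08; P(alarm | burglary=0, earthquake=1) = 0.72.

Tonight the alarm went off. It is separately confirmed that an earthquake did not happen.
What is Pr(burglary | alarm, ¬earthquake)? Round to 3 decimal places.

Numerator (weight on configurations with burglary): 0.36·0.28 = 0.100800
Normalizer over all consistent configurations: 0.08·0.72 + 0.36·0.28 = 0.158400
Posterior = 0.100800 / 0.158400 ≈ 0.636

Pr(burglary | alarm, ¬earthquake) ≈ 0.636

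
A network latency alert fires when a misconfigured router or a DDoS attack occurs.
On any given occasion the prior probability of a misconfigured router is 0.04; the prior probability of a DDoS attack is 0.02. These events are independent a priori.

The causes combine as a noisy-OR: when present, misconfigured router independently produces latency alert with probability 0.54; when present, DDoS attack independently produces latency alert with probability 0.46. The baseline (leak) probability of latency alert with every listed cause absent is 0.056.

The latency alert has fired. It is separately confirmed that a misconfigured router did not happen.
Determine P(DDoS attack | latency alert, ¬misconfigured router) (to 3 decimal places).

Under noisy-OR, P(latency alert | causes) = 1 − (1−0.056)·∏(1−qᵢ) over the active causes.
P(latency alert | ¬misconfigured router) = 0.056·0.98 + 0.49024·0.02 = 0.054880 + 0.009805 = 0.064685
Of this, 0.009805 comes from 0.49024·0.02 (the DDoS attack=true cases).
P(DDoS attack | latency alert, ¬misconfigured router) = 0.009805 / 0.064685 ≈ 0.152

P(DDoS attack | latency alert, ¬misconfigured router) ≈ 0.152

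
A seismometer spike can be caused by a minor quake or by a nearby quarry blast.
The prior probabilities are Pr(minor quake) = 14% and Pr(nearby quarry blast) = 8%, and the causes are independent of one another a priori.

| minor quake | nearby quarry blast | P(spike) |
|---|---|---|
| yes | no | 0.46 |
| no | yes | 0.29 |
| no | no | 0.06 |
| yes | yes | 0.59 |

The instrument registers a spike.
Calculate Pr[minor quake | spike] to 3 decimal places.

Pr[minor quake | spike] ≈ 0.494

By total probability over the 4 (minor quake, nearby quarry blast) configurations:
  P(spike) = 0.06·0.86·0.92 + 0.29·0.86·0.08 + 0.46·0.14·0.92 + 0.59·0.14·0.08
        = 0.047472 + 0.019952 + 0.059248 + 0.006608 = 0.133280
Keeping only the minor quake-present terms gives 0.065856, so
  P(minor quake | spike) = 0.065856 / 0.133280 ≈ 0.494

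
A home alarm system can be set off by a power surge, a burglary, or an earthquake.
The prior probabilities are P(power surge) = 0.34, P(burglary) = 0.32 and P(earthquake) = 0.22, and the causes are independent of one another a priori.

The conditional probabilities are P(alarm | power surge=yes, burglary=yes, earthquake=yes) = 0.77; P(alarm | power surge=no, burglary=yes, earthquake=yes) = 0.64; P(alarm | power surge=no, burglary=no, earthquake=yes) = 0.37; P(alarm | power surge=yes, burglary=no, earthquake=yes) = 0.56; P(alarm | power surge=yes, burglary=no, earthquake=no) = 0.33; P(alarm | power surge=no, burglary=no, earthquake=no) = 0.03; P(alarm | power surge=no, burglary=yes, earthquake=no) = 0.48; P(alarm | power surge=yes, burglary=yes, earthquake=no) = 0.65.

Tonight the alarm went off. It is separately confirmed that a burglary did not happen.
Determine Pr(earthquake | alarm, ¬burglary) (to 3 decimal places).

Pr(earthquake | alarm, ¬burglary) ≈ 0.481

Enumerate the 4 (power surge, earthquake) configurations and weight by the priors:
  P(alarm | ¬burglary) = 0.03·0.66·0.78 + 0.37·0.66·0.22 + 0.33·0.34·0.78 + 0.56·0.34·0.22
        = 0.015444 + 0.053724 + 0.087516 + 0.041888 = 0.198572
Keeping only the earthquake-present terms gives 0.095612, so
  P(earthquake | alarm, ¬burglary) = 0.095612 / 0.198572 ≈ 0.481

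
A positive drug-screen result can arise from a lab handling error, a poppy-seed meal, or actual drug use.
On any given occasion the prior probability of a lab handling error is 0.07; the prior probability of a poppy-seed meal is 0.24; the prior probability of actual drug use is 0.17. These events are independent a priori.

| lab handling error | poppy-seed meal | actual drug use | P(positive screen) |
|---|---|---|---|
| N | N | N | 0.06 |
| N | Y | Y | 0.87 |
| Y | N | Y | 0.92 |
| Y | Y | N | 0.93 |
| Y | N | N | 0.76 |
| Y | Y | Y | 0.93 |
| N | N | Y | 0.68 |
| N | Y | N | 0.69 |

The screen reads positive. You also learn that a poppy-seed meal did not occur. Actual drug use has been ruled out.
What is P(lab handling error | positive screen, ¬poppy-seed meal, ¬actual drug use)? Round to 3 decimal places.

P(lab handling error | positive screen, ¬poppy-seed meal, ¬actual drug use) ≈ 0.488

P(positive screen | ¬poppy-seed meal, ¬actual drug use) = 0.06×0.93 + 0.76×0.07 = 0.055800 + 0.053200 = 0.109000
Of this, 0.053200 comes from 0.76×0.07 (the lab handling error=true cases).
So P(lab handling error | positive screen, ¬poppy-seed meal, ¬actual drug use) = 0.053200/0.109000 ≈ 0.488.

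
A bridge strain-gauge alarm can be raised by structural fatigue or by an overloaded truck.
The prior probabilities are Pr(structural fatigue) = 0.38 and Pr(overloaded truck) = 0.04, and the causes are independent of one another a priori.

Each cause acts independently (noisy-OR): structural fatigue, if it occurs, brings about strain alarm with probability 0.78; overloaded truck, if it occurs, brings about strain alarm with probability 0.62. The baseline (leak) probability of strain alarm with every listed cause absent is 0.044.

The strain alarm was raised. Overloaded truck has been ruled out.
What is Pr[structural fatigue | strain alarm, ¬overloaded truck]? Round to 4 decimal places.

Under noisy-OR, P(strain alarm | causes) = 1 − (1−0.044)·∏(1−qᵢ) over the active causes.
P(strain alarm | ¬overloaded truck) = 0.044*0.62 + 0.78968*0.38 = 0.027280 + 0.300078 = 0.327358
Restricting to configurations with structural fatigue present: 0.78968*0.38 = 0.300078.
Hence the posterior is 0.300078/0.327358 ≈ 0.9167.

Pr[structural fatigue | strain alarm, ¬overloaded truck] ≈ 0.9167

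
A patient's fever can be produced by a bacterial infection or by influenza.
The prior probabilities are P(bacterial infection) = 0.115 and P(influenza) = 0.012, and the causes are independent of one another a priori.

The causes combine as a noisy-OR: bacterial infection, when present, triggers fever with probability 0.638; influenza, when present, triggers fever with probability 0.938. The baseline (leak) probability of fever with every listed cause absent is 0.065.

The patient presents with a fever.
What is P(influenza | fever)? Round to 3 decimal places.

P(influenza | fever) ≈ 0.079

Under noisy-OR, P(fever | causes) = 1 − (1−0.065)·∏(1−qᵢ) over the active causes.
By total probability over the 4 (bacterial infection, influenza) configurations:
  P(fever) = 0.065×0.885×0.988 + 0.94203×0.885×0.012 + 0.66153×0.115×0.988 + 0.979015×0.115×0.012
        = 0.056835 + 0.010004 + 0.075163 + 0.001351 = 0.143353
Configurations with influenza contribute 0.011355, so
  P(influenza | fever) = 0.011355 / 0.143353 ≈ 0.079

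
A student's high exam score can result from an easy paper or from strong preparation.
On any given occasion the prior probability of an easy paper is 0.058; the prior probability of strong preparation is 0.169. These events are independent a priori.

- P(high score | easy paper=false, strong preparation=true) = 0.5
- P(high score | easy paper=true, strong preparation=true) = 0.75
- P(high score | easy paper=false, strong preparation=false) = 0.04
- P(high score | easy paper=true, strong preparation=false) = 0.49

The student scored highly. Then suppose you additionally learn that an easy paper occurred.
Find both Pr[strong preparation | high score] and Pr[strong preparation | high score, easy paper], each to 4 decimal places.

Weight on strong preparation=true, given the evidence: 0.079599 + 0.007352 = 0.086951
Denominator P(high score): 0.04×0.942×0.831 + 0.5×0.942×0.169 + 0.49×0.058×0.831 + 0.75×0.058×0.169 = 0.141880
P(strong preparation | high score) = 0.086951/0.141880 ≈ 0.6128

With the extra evidence:
P(high score | easy paper) = 0.49*0.831 + 0.75*0.169 = 0.407190 + 0.126750 = 0.533940
Restricting to configurations with strong preparation present: 0.75*0.169 = 0.126750.
Hence the posterior is 0.126750/0.533940 ≈ 0.2374.

Pr[strong preparation | high score] ≈ 0.6128; Pr[strong preparation | high score, easy paper] ≈ 0.2374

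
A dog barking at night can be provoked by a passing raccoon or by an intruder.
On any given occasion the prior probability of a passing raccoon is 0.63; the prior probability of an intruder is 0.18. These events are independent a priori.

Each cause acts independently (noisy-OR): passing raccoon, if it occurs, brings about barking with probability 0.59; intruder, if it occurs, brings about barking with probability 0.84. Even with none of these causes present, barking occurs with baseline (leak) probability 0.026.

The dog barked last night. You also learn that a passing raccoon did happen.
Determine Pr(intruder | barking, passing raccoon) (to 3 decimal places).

Pr(intruder | barking, passing raccoon) ≈ 0.255

Under noisy-OR, P(barking | causes) = 1 − (1−0.026)·∏(1−qᵢ) over the active causes.
Enumerate both values of intruder and weight by the priors:
  P(barking | passing raccoon) = 0.60066×0.82 + 0.936106×0.18
        = 0.492541 + 0.168499 = 0.661040
Keeping only the intruder-present terms gives 0.168499, so
  P(intruder | barking, passing raccoon) = 0.168499 / 0.661040 ≈ 0.255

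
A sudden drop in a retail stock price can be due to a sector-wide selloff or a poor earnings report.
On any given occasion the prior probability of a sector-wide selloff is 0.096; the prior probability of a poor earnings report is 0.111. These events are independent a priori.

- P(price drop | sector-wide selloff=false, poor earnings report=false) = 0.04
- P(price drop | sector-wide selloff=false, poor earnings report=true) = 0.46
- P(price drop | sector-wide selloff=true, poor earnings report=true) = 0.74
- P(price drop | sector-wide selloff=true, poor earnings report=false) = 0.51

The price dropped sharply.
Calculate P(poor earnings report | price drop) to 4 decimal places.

Numerator (weight on configurations with poor earnings report): 0.046158 + 0.007885 = 0.054043
Denominator P(price drop): 0.04×0.904×0.889 + 0.46×0.904×0.111 + 0.51×0.096×0.889 + 0.74×0.096×0.111 = 0.129714
P(poor earnings report | price drop) = 0.054043/0.129714 ≈ 0.4166

P(poor earnings report | price drop) ≈ 0.4166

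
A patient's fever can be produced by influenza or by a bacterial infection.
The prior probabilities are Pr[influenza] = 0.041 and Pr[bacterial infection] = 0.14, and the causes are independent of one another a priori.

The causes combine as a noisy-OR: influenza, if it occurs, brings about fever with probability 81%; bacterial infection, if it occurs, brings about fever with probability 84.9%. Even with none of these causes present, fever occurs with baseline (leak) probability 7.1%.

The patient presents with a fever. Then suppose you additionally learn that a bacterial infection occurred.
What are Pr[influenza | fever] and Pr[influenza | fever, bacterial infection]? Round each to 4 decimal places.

Pr[influenza | fever] ≈ 0.1660; Pr[influenza | fever, bacterial infection] ≈ 0.0462

Under noisy-OR, P(fever | causes) = 1 − (1−0.071)·∏(1−qᵢ) over the active causes.
P(fever) = 0.071*0.959*0.86 + 0.859721*0.959*0.14 + 0.82349*0.041*0.86 + 0.973347*0.041*0.14 = 0.058557 + 0.115426 + 0.029036 + 0.005587 = 0.208606
Of this, 0.034623 comes from 0.029036 + 0.005587 (the influenza=true cases).
So P(influenza | fever) = 0.034623/0.208606 ≈ 0.1660.

Now also conditioning on bacterial infection=true:
P(fever | bacterial infection) = 0.859721×0.959 + 0.973347×0.041 = 0.824472 + 0.039907 = 0.864379
Restricting to configurations with influenza present: 0.973347×0.041 = 0.039907.
P(influenza | fever, bacterial infection) = 0.039907 / 0.864379 ≈ 0.0462
Conditioning on bacterial infection lowers the posterior on influenza: the classic explaining-away effect in a common-effect structure.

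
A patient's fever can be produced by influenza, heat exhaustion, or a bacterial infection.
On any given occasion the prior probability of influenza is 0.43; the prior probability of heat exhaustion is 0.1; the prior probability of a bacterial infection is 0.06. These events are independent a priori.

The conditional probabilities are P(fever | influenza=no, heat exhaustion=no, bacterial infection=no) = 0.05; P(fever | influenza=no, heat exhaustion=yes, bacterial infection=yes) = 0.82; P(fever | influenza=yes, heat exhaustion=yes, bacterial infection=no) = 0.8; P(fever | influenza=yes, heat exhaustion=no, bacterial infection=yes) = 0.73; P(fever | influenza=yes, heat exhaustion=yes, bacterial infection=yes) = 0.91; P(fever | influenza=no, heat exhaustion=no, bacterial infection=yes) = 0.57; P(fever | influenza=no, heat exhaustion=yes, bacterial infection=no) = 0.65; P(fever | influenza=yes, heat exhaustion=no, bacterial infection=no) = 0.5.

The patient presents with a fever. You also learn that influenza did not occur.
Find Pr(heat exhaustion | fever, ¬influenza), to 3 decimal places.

Pr(heat exhaustion | fever, ¬influenza) ≈ 0.475

P(fever | ¬influenza) = 0.05·0.9·0.94 + 0.57·0.9·0.06 + 0.65·0.1·0.94 + 0.82·0.1·0.06 = 0.042300 + 0.030780 + 0.061100 + 0.004920 = 0.139100
Restricting to configurations with heat exhaustion present: 0.061100 + 0.004920 = 0.066020.
So P(heat exhaustion | fever, ¬influenza) = 0.066020/0.139100 ≈ 0.475.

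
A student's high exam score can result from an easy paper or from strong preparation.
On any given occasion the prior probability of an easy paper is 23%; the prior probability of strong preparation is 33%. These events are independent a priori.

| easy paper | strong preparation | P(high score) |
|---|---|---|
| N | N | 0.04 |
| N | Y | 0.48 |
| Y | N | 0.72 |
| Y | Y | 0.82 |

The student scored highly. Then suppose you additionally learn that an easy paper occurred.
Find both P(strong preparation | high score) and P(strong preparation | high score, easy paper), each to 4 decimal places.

Weight on strong preparation=true, given the evidence: 0.121968 + 0.062238 = 0.184206
The normalizing constant is 0.04*0.77*0.67 + 0.48*0.77*0.33 + 0.72*0.23*0.67 + 0.82*0.23*0.33 = 0.315794
Posterior = 0.184206 / 0.315794 ≈ 0.5833

Now also conditioning on easy paper=true:
P(high score | easy paper) = 0.72*0.67 + 0.82*0.33 = 0.482400 + 0.270600 = 0.753000
Of this, 0.270600 comes from 0.82*0.33 (the strong preparation=true cases).
So P(strong preparation | high score, easy paper) = 0.270600/0.753000 ≈ 0.3594.
Conditioning on easy paper lowers the posterior on strong preparation: the classic explaining-away effect in a common-effect structure.

P(strong preparation | high score) ≈ 0.5833; P(strong preparation | high score, easy paper) ≈ 0.3594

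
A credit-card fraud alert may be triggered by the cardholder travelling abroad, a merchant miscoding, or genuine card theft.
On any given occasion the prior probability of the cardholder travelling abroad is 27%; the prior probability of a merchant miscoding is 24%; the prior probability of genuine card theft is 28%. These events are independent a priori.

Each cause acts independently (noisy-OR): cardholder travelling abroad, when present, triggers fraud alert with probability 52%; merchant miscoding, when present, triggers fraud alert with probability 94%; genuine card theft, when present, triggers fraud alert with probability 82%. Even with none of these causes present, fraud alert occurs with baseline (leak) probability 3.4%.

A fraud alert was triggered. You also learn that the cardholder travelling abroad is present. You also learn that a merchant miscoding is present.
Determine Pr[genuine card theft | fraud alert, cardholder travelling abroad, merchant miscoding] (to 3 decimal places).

Under noisy-OR, P(fraud alert | causes) = 1 − (1−0.034)·∏(1−qᵢ) over the active causes.
P(fraud alert | cardholder travelling abroad, merchant miscoding) = 0.972179·0.72 + 0.994992·0.28 = 0.699969 + 0.278598 = 0.978567
The genuine card theft-present share is 0.994992·0.28 = 0.278598.
P(genuine card theft | fraud alert, cardholder travelling abroad, merchant miscoding) = 0.278598 / 0.978567 ≈ 0.285

Pr[genuine card theft | fraud alert, cardholder travelling abroad, merchant miscoding] ≈ 0.285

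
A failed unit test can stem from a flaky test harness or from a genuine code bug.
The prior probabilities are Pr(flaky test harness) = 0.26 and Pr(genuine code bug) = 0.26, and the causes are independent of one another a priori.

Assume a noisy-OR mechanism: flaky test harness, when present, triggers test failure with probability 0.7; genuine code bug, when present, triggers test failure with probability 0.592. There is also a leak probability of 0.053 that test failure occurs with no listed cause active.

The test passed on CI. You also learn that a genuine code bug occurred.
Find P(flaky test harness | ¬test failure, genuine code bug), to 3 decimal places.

P(flaky test harness | ¬test failure, genuine code bug) ≈ 0.095

Under noisy-OR, P(test failure | causes) = 1 − (1−0.053)·∏(1−qᵢ) over the active causes.
Weight on flaky test harness=true, given the evidence: 0.115913*0.26 = 0.030137
The normalizing constant is 0.386376*0.74 + 0.115913*0.26 = 0.316055
Posterior = 0.030137 / 0.316055 ≈ 0.095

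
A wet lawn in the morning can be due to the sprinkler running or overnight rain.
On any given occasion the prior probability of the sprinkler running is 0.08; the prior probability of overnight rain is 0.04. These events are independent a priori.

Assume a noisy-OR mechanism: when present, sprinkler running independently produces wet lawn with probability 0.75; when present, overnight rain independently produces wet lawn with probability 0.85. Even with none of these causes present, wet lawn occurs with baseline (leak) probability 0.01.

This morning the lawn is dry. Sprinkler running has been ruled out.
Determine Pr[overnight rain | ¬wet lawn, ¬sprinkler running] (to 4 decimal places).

Under noisy-OR, P(wet lawn | causes) = 1 − (1−0.01)·∏(1−qᵢ) over the active causes.
P(¬wet lawn | ¬sprinkler running) = 0.99*0.96 + 0.1485*0.04 = 0.950400 + 0.005940 = 0.956340
Restricting to configurations with overnight rain present: 0.1485*0.04 = 0.005940.
So P(overnight rain | ¬wet lawn, ¬sprinkler running) = 0.005940/0.956340 ≈ 0.0062.

Pr[overnight rain | ¬wet lawn, ¬sprinkler running] ≈ 0.0062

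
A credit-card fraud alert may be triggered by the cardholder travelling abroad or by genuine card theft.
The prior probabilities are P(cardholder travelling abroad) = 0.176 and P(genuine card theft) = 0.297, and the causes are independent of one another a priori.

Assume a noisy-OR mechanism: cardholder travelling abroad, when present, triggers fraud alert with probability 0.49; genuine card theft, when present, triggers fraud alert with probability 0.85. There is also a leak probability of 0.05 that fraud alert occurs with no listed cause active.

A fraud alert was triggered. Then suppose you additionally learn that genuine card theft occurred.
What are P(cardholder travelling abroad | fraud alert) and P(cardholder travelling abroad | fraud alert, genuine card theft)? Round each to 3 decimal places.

P(cardholder travelling abroad | fraud alert) ≈ 0.320; P(cardholder travelling abroad | fraud alert, genuine card theft) ≈ 0.188

Under noisy-OR, P(fraud alert | causes) = 1 − (1−0.05)·∏(1−qᵢ) over the active causes.
P(fraud alert) = 0.05×0.824×0.703 + 0.8575×0.824×0.297 + 0.5155×0.176×0.703 + 0.927325×0.176×0.297 = 0.028964 + 0.209854 + 0.063782 + 0.048473 = 0.351073
Restricting to configurations with cardholder travelling abroad present: 0.063782 + 0.048473 = 0.112255.
Hence the posterior is 0.112255/0.351073 ≈ 0.320.

With the extra evidence:
P(fraud alert | genuine card theft) = 0.8575·0.824 + 0.927325·0.176 = 0.706580 + 0.163209 = 0.869789
Restricting to configurations with cardholder travelling abroad present: 0.927325·0.176 = 0.163209.
Hence the posterior is 0.163209/0.869789 ≈ 0.188.
— genuine card theft explains away the evidence for cardholder travelling abroad.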